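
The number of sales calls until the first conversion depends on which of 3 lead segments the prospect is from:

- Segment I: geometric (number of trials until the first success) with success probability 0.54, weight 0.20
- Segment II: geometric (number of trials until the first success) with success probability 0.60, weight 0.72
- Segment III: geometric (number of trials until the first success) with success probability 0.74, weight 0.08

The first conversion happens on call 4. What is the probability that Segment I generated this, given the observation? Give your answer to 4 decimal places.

Apply Bayes' rule: the posterior for each component is proportional to its prior times its likelihood at x.
Component likelihoods at x = 4:
  p_I = 0.0525614
  p_II = 0.0384
  p_III = 0.0130062
Multiply by the mixture weights:
  π_I·p_I = 0.20 × 0.0525614 = 0.0105123
  π_II·p_II = 0.72 × 0.0384 = 0.027648
  π_III·p_III = 0.08 × 0.0130062 = 0.0010405
Denominator: 0.0105123 + 0.027648 + 0.0010405 = 0.0392008
Responsibility of Segment I: 0.0105123 / 0.0392008 ≈ 0.2682

0.2682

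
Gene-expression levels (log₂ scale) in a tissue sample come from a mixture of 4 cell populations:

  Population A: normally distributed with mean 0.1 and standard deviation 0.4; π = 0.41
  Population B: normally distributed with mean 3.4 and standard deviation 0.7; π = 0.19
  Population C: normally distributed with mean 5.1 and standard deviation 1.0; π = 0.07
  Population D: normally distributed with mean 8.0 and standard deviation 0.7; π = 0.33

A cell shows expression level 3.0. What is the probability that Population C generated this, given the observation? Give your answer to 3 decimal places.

0.032

By Bayes' theorem, P(k | x) = π_k f_k(x) / Σ_j π_j f_j(x).
Component likelihoods at x = 3.0:
  L_A = (1/(0.4·√(2π)))·exp(−(3.0−0.1)²/(2·0.4²)) = 0.997356·exp(-26.28125) = 3.84634e-12
  L_B = (1/(0.7·√(2π)))·exp(−(3.0−3.4)²/(2·0.7²)) = 0.569918·exp(-0.16327) = 0.484068
  L_C = (1/(1.0·√(2π)))·exp(−(3.0−5.1)²/(2·1.0²)) = 0.398942·exp(-2.20500) = 0.0439836
  L_D = (1/(0.7·√(2π)))·exp(−(3.0−8.0)²/(2·0.7²)) = 0.569918·exp(-25.51020) = 4.75194e-12
Multiply by the mixture weights:
  π_A·L_A = 0.41 × 3.84634e-12 = 1.577e-12
  π_B·L_B = 0.19 × 0.484068 = 0.091973
  π_C·L_C = 0.07 × 0.0439836 = 0.00307885
  π_D·L_D = 0.33 × 4.75194e-12 = 1.56814e-12
Evidence: 1.577e-12 + 0.091973 + 0.00307885 + 1.56814e-12 = 0.0950519
So the posterior for Population C is 0.00307885 / 0.0950519 ≈ 0.032.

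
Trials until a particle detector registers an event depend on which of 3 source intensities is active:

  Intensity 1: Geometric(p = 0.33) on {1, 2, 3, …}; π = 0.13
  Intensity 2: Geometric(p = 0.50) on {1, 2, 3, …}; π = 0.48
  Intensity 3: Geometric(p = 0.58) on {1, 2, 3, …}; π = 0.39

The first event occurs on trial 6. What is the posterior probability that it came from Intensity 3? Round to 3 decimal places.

0.182

The responsibility of component k is π_k f_k(x) divided by Σ_j π_j f_j(x).
Geometric probabilities:
  L_1 = 0.0445541
  L_2 = 0.015625
  L_3 = 0.00758009
Prior × likelihood for each component:
  π_1·L_1 = 0.13 × 0.0445541 = 0.00579204
  π_2·L_2 = 0.48 × 0.015625 = 0.0075
  π_3·L_3 = 0.39 × 0.00758009 = 0.00295624
Evidence: 0.00579204 + 0.0075 + 0.00295624 = 0.0162483
So the posterior for Intensity 3 is 0.00295624 / 0.0162483 ≈ 0.182.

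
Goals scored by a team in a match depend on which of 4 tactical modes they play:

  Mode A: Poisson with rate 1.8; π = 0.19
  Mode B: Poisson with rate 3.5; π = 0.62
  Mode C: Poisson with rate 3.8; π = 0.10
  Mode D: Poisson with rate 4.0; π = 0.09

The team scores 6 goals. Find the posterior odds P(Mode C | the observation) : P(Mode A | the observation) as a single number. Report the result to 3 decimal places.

6.306

The posterior odds equal the prior odds times the likelihood ratio: (P(Z=i)/P(Z=j))·(f_i(x)/f_j(x)).
Evaluate each component's likelihood at the observed value:
  p_A = e^(−1.8)·1.8^6/6! = 0.00780859
  p_B = e^(−3.5)·3.5^6/6! = 0.0770983
  p_C = e^(−3.8)·3.8^6/6! = 0.0935513
  p_D = e^(−4.0)·4.0^6/6! = 0.104196
0.00935513 / 0.00148363 ≈ 6.306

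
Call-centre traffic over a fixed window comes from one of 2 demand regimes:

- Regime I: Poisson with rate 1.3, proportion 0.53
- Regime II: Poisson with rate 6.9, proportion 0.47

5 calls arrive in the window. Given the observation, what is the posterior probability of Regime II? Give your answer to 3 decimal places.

0.932

Apply Bayes' rule: the posterior for each component is proportional to its prior times its likelihood at x.
Evaluate each component's likelihood at the observed value:
  f_I = 0.00843243
  f_II = 0.131351
Unnormalised posteriors:
  w_I·f_I = 0.53 × 0.00843243 = 0.00446919
  w_II·f_II = 0.47 × 0.131351 = 0.0617348
Normaliser: 0.00446919 + 0.0617348 = 0.066204
P(Regime II | data) ≈ 0.932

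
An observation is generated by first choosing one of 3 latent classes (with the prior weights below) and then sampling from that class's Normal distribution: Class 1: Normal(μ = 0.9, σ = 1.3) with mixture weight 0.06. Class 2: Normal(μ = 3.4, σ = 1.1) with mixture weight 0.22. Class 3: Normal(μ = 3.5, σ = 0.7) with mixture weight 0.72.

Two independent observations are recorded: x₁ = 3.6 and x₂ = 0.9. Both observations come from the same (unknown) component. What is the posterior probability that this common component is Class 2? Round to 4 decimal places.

The responsibility of component k is P(Z=k) f_k(x) divided by Σ_j P(Z=j) f_j(x).
Since both observations come from the same component, the likelihood for component k is f_k(x₁)·f_k(x₂).
  p_1 = [(1/(1.3·√(2π)))·exp(−(3.6−0.9)²/(2·1.3²)) = 0.306879·exp(-2.15680) = 0.0355041] × [0.306879] = 0.0108954
  p_2 = [(1/(1.1·√(2π)))·exp(−(3.6−3.4)²/(2·1.1²)) = 0.362675·exp(-0.01653) = 0.356729] × [0.0274087] = 0.0097775
  p_3 = [(1/(0.7·√(2π)))·exp(−(3.6−3.5)²/(2·0.7²)) = 0.569918·exp(-0.01020) = 0.564132] × [0.000575528] = 0.000324674
Multiply by the mixture weights:
  P(Z=1)·p_1 = 0.06 × 0.0108954 = 0.000653727
  P(Z=2)·p_2 = 0.22 × 0.0097775 = 0.00215105
  P(Z=3)·p_3 = 0.72 × 0.000324674 = 0.000233765
Marginal: 0.000653727 + 0.00215105 + 0.000233765 = 0.00303854
P(Class 2 | x₁, x₂) = 0.00215105 / 0.00303854 ≈ 0.7079

0.7079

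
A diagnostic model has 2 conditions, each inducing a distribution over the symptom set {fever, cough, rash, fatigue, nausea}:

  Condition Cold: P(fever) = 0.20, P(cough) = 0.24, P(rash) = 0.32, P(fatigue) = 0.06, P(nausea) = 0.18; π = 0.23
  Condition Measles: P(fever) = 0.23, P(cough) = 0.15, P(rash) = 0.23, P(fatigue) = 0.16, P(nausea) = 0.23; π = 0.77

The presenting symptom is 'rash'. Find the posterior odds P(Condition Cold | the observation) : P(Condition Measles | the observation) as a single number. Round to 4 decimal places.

The posterior odds equal the prior odds times the likelihood ratio: (π_i/π_j)·(f_i(x)/f_j(x)).
Component likelihoods at x = 'rash':
  L_Cold = P(rash | comp) = 0.32
  L_Measles = P(rash | comp) = 0.23
0.0736 / 0.1771 ≈ 0.4156

0.4156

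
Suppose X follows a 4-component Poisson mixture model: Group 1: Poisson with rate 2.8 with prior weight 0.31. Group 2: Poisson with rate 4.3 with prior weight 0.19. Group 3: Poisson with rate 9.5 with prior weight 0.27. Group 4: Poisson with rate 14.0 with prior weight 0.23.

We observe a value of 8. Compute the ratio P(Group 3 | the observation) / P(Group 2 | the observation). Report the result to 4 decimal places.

Only the two components matter; the odds are (P(Z=i) f_i(x)) / (P(Z=j) f_j(x)).
Evaluate each component's likelihood at the observed value:
  L_1 = 0.00569796
  L_2 = 0.0393333
  L_3 = 0.12316
  L_4 = 0.0304355
0.0332533 / 0.00747333 ≈ 4.4496

4.4496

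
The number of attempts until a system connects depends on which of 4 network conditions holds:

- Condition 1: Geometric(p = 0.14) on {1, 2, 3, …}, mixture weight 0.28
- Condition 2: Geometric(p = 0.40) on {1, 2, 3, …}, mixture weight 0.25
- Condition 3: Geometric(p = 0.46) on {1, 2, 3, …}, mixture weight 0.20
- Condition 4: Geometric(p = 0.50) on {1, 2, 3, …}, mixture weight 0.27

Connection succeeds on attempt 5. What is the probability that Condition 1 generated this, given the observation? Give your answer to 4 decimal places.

0.4232

By Bayes' theorem, P(k | x) = π_k f_k(x) / Σ_j π_j f_j(x).
Component likelihoods at x = 5:
  f_1 = 0.0765811
  f_2 = 0.05184
  f_3 = 0.0391141
  f_4 = 0.03125
Prior × likelihood for each component:
  π_1·f_1 = 0.28 × 0.0765811 = 0.0214427
  π_2·f_2 = 0.25 × 0.05184 = 0.01296
  π_3·f_3 = 0.20 × 0.0391141 = 0.00782281
  π_4·f_4 = 0.27 × 0.03125 = 0.0084375
Marginal: 0.0214427 + 0.01296 + 0.00782281 + 0.0084375 = 0.050663
P(Condition 1 | data) ≈ 0.4232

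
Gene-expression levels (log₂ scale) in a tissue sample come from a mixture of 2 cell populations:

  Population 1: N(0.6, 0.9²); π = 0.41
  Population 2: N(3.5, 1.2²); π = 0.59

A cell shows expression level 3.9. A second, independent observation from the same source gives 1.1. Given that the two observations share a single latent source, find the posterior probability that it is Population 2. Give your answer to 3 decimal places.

0.990

Posterior ∝ prior × likelihood, so P(k | x) ∝ w_k f_k(x); normalise over all components.
Since both observations come from the same component, the likelihood for component k is f_k(x₁)·f_k(x₂).
  L_1 = [0.000533634] × [0.37988] = 0.000202717
  L_2 = [0.314486] × [0.0449925] = 0.0141495
Unnormalised posteriors:
  w_1·L_1 = 0.41 × 0.000202717 = 8.3114e-05
  w_2·L_2 = 0.59 × 0.0141495 = 0.00834821
Normaliser: 8.3114e-05 + 0.00834821 = 0.00843132
Responsibility of Population 2: 0.00834821 / 0.00843132 ≈ 0.990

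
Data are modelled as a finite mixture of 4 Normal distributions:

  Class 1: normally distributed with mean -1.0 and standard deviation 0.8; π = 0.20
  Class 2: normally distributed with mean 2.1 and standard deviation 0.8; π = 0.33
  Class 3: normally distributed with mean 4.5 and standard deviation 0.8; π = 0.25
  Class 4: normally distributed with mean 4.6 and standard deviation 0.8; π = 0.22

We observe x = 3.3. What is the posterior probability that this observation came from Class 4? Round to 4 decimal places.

0.2378

By Bayes' theorem, P(k | x) = π_k f_k(x) / Σ_j π_j f_j(x).
Normal densities:
  f_1 = (1/(0.8·√(2π)))·exp(−(3.3−-1.0)²/(2·0.8²)) = 0.498678·exp(-14.44531) = 2.65644e-07
  f_2 = (1/(0.8·√(2π)))·exp(−(3.3−2.1)²/(2·0.8²)) = 0.498678·exp(-1.12500) = 0.161897
  f_3 = (1/(0.8·√(2π)))·exp(−(3.3−4.5)²/(2·0.8²)) = 0.498678·exp(-1.12500) = 0.161897
  f_4 = (1/(0.8·√(2π)))·exp(−(3.3−4.6)²/(2·0.8²)) = 0.498678·exp(-1.32031) = 0.133173
Weight by the priors:
  π_1·f_1 = 0.20 × 2.65644e-07 = 5.31289e-08
  π_2·f_2 = 0.33 × 0.161897 = 0.053426
  π_3·f_3 = 0.25 × 0.161897 = 0.0404742
  π_4·f_4 = 0.22 × 0.133173 = 0.029298
Normaliser: 5.31289e-08 + 0.053426 + 0.0404742 + 0.029298 = 0.123198
So the posterior for Class 4 is 0.029298 / 0.123198 ≈ 0.2378.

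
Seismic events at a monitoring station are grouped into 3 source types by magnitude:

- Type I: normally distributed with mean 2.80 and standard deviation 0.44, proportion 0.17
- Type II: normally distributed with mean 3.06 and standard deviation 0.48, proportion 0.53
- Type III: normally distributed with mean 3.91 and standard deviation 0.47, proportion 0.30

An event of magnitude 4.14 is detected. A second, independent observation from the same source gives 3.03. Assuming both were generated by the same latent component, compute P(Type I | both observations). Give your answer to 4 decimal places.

The responsibility of component k is P(Z=k) f_k(x) divided by Σ_j P(Z=j) f_j(x).
Since both observations come from the same component, the likelihood for component k is f_k(x₁)·f_k(x₂).
  p_I = [(1/(0.44·√(2π)))·exp(−(4.14−2.80)²/(2·0.44²)) = 0.906687·exp(-4.63740) = 0.00877933] × [0.790903] = 0.0069436
  p_II = [(1/(0.48·√(2π)))·exp(−(4.14−3.06)²/(2·0.48²)) = 0.831130·exp(-2.53125) = 0.0661243] × [0.829508] = 0.0548506
  p_III = [(1/(0.47·√(2π)))·exp(−(4.14−3.91)²/(2·0.47²)) = 0.848813·exp(-0.11974) = 0.753028] × [0.147085] = 0.110759
Weight by the priors:
  P(Z=I)·p_I = 0.17 × 0.0069436 = 0.00118041
  P(Z=II)·p_II = 0.53 × 0.0548506 = 0.0290708
  P(Z=III)·p_III = 0.30 × 0.110759 = 0.0332277
Normaliser: 0.00118041 + 0.0290708 + 0.0332277 = 0.0634789
Responsibility of Type I: 0.00118041 / 0.0634789 ≈ 0.0186

0.0186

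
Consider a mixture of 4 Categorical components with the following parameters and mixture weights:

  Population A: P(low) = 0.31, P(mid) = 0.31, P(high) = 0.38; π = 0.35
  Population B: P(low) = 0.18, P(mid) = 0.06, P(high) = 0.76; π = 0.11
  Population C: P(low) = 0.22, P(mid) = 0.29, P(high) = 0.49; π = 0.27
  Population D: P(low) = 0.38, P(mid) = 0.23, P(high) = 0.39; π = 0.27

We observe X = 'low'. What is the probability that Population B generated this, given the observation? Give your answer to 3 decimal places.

0.068

Posterior ∝ prior × likelihood, so P(k | x) ∝ π_k f_k(x); normalise over all components.
Component likelihoods at x = 'low':
  L_A = 0.31
  L_B = 0.18
  L_C = 0.22
  L_D = 0.38
Weight by the priors:
  π_A·L_A = 0.35 × 0.31 = 0.1085
  π_B·L_B = 0.11 × 0.18 = 0.0198
  π_C·L_C = 0.27 × 0.22 = 0.0594
  π_D·L_D = 0.27 × 0.38 = 0.1026
Normaliser: 0.1085 + 0.0198 + 0.0594 + 0.1026 = 0.2903
Responsibility of Population B: 0.0198 / 0.2903 ≈ 0.068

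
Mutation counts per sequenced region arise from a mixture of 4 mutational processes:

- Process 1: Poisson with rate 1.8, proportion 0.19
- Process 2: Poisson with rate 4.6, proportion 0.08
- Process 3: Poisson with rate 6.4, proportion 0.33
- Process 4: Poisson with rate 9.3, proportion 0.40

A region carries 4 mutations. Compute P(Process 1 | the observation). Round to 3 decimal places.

Apply Bayes' rule: the posterior for each component is proportional to its prior times its likelihood at x.
Component likelihoods at x = 4 mutations:
  p_1 = e^(−1.8)·1.8^4/4! = 0.0723017
  p_2 = e^(−4.6)·4.6^4/4! = 0.187528
  p_3 = e^(−6.4)·6.4^4/4! = 0.116151
  p_4 = e^(−9.3)·9.3^4/4! = 0.0284959
Unnormalised posteriors:
  P(Z=1)·p_1 = 0.19 × 0.0723017 = 0.0137373
  P(Z=2)·p_2 = 0.08 × 0.187528 = 0.0150022
  P(Z=3)·p_3 = 0.33 × 0.116151 = 0.0383299
  P(Z=4)·p_4 = 0.40 × 0.0284959 = 0.0113983
Denominator: 0.0137373 + 0.0150022 + 0.0383299 + 0.0113983 = 0.0784678
P(Process 1 | 4 mutations) ≈ 0.175

0.175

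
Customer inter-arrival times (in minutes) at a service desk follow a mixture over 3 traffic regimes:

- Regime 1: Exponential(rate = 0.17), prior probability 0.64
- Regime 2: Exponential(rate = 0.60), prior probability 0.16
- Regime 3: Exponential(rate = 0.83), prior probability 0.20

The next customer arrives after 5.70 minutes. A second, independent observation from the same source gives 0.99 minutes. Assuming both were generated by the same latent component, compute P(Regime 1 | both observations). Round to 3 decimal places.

By Bayes' theorem, P(k | x) = P(Z=k) f_k(x) / Σ_j P(Z=j) f_j(x).
Since both observations come from the same component, the likelihood for component k is f_k(x₁)·f_k(x₂).
  L_1 = [0.17·e^(−0.17·5.70) = 0.17·e^(−0.9690) = 0.0645086] × [0.143667] = 0.00926776
  L_2 = [0.60·e^(−0.60·5.70) = 0.60·e^(−3.4200) = 0.0196275] × [0.331269] = 0.00650196
  L_3 = [0.83·e^(−0.83·5.70) = 0.83·e^(−4.7310) = 0.00731865] × [0.364937] = 0.00267085
Unnormalised posteriors:
  P(Z=1)·L_1 = 0.64 × 0.00926776 = 0.00593137
  P(Z=2)·L_2 = 0.16 × 0.00650196 = 0.00104031
  P(Z=3)·L_3 = 0.20 × 0.00267085 = 0.00053417
Marginal: 0.00593137 + 0.00104031 + 0.00053417 = 0.00750585
Responsibility of Regime 1: 0.00593137 / 0.00750585 ≈ 0.790

0.790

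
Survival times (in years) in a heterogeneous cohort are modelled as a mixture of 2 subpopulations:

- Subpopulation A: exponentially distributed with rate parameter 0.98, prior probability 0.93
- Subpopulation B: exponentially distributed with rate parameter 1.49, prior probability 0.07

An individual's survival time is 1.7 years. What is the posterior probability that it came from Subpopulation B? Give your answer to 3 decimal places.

P(component k | x) = π_k·f_k(x) / marginal(x), where marginal(x) = Σ_j π_j·f_j(x).
Exponential densities:
  p_A = 0.98·e^(−0.98·1.7) = 0.98·e^(−1.6660) = 0.185222
  p_B = 1.49·e^(−1.49·1.7) = 1.49·e^(−2.5330) = 0.118336
Multiply by the mixture weights:
  π_A·p_A = 0.93 × 0.185222 = 0.172256
  π_B·p_B = 0.07 × 0.118336 = 0.00828355
Normaliser: 0.172256 + 0.00828355 = 0.18054
Responsibility of Subpopulation B: 0.00828355 / 0.18054 ≈ 0.046

0.046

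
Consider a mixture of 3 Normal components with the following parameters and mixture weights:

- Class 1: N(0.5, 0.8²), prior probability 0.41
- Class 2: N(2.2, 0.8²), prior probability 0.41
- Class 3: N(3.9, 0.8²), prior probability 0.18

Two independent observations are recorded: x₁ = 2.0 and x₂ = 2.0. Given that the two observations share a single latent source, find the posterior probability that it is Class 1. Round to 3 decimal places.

0.031

By Bayes' theorem, P(k | x) = P(Z=k) f_k(x) / Σ_j P(Z=j) f_j(x).
Since both observations come from the same component, the likelihood for component k is f_k(x₁)·f_k(x₂).
  f_1 = [0.0859828] × [0.0859828] = 0.00739305
  f_2 = [0.483335] × [0.483335] = 0.233613
  f_3 = [0.0297149] × [0.0297149] = 0.000882974
Unnormalised posteriors:
  P(Z=1)·f_1 = 0.41 × 0.00739305 = 0.00303115
  P(Z=2)·f_2 = 0.41 × 0.233613 = 0.0957813
  P(Z=3)·f_3 = 0.18 × 0.000882974 = 0.000158935
Marginal: 0.00303115 + 0.0957813 + 0.000158935 = 0.0989714
P(Class 1 | x₁, x₂) = 0.00303115 / 0.0989714 ≈ 0.031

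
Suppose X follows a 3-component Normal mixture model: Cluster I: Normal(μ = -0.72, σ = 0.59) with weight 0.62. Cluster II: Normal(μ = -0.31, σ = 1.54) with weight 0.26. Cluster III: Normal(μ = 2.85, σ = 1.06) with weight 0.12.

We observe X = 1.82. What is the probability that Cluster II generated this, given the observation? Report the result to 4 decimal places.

0.4785

By Bayes' theorem, P(k | x) = π_k f_k(x) / Σ_j π_j f_j(x).
Evaluate each component's likelihood at the observed value:
  L_I = 6.39005e-05
  L_II = 0.0995369
  L_III = 0.234733
Multiply by the mixture weights:
  π_I·L_I = 0.62 × 6.39005e-05 = 3.96183e-05
  π_II·L_II = 0.26 × 0.0995369 = 0.0258796
  π_III·L_III = 0.12 × 0.234733 = 0.028168
Sum: 3.96183e-05 + 0.0258796 + 0.028168 = 0.0540872
P(Cluster II | x) ≈ 0.4785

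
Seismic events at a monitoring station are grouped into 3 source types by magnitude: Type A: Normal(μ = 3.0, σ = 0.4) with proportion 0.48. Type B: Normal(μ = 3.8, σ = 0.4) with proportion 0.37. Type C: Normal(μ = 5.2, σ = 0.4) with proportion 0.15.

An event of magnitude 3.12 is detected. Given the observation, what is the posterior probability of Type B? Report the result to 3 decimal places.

0.160

P(component k | x) = π_k·f_k(x) / marginal(x), where marginal(x) = Σ_j π_j·f_j(x).
Component likelihoods at x = 3.12:
  f_A = (1/(0.4·√(2π)))·exp(−(3.12−3.0)²/(2·0.4²)) = 0.997356·exp(-0.04500) = 0.95347
  f_B = (1/(0.4·√(2π)))·exp(−(3.12−3.8)²/(2·0.4²)) = 0.997356·exp(-1.44500) = 0.235123
  f_C = (1/(0.4·√(2π)))·exp(−(3.12−5.2)²/(2·0.4²)) = 0.997356·exp(-13.52000) = 1.34026e-06
Weight by the priors:
  π_A·f_A = 0.48 × 0.95347 = 0.457665
  π_B·f_B = 0.37 × 0.235123 = 0.0869954
  π_C·f_C = 0.15 × 1.34026e-06 = 2.01039e-07
Normaliser: 0.457665 + 0.0869954 + 2.01039e-07 = 0.544661
Responsibility of Type B: 0.0869954 / 0.544661 ≈ 0.160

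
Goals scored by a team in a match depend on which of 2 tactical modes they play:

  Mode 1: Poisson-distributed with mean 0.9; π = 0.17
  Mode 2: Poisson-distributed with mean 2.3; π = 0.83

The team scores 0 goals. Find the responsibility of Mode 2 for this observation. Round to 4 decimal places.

0.5463

Posterior ∝ prior × likelihood, so P(k | x) ∝ P(Z=k) f_k(x); normalise over all components.
Poisson probabilities:
  p_1 = e^(−0.9)·0.9^0/0! = 0.40657
  p_2 = e^(−2.3)·2.3^0/0! = 0.100259
Unnormalised posteriors:
  P(Z=1)·p_1 = 0.17 × 0.40657 = 0.0691168
  P(Z=2)·p_2 = 0.83 × 0.100259 = 0.0832148
Marginal: 0.0691168 + 0.0832148 = 0.152332
P(Mode 2 | 0 goals) = 0.0832148 / 0.152332 ≈ 0.5463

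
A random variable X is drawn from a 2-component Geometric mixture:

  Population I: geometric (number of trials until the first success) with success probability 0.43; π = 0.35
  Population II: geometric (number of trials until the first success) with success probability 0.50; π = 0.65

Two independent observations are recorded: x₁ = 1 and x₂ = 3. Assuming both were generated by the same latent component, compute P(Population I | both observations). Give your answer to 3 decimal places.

The responsibility of component k is w_k f_k(x) divided by Σ_j w_j f_j(x).
Since both observations come from the same component, the likelihood for component k is f_k(x₁)·f_k(x₂).
  L_I = [0.43] × [0.139707] = 0.060074
  L_II = [0.5] × [0.125] = 0.0625
Prior × likelihood for each component:
  w_I·L_I = 0.35 × 0.060074 = 0.0210259
  w_II·L_II = 0.65 × 0.0625 = 0.040625
Normaliser: 0.0210259 + 0.040625 = 0.0616509
P(Population I | x₁,x₂) = 0.0210259 / 0.0616509 ≈ 0.341

0.341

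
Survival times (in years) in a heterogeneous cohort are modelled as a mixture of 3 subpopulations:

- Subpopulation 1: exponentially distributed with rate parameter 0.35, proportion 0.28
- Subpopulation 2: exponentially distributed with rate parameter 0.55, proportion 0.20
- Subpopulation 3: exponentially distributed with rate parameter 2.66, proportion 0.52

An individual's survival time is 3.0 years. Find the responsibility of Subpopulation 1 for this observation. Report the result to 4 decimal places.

P(component k | x) = π_k·f_k(x) / marginal(x), where marginal(x) = Σ_j π_j·f_j(x).
Exponential densities:
  L_1 = 0.35·e^(−0.35·3.0) = 0.35·e^(−1.0500) = 0.122478
  L_2 = 0.55·e^(−0.55·3.0) = 0.55·e^(−1.6500) = 0.105627
  L_3 = 2.66·e^(−2.66·3.0) = 2.66·e^(−7.9800) = 0.000910357
Prior × likelihood for each component:
  π_1·L_1 = 0.28 × 0.122478 = 0.0342939
  π_2·L_2 = 0.20 × 0.105627 = 0.0211255
  π_3·L_3 = 0.52 × 0.000910357 = 0.000473386
Denominator: 0.0342939 + 0.0211255 + 0.000473386 = 0.0558928
Responsibility of Subpopulation 1: 0.0342939 / 0.0558928 ≈ 0.6136

0.6136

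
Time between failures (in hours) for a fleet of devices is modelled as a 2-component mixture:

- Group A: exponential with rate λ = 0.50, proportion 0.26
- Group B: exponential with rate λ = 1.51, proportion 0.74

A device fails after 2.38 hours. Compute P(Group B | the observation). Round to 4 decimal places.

0.4372

By Bayes' theorem, P(k | x) = π_k f_k(x) / Σ_j π_j f_j(x).
Component likelihoods at x = 2.38 hours:
  p_A = 0.152111
  p_B = 0.0415154
Unnormalised posteriors:
  π_A·p_A = 0.26 × 0.152111 = 0.0395488
  π_B·p_B = 0.74 × 0.0415154 = 0.0307214
Evidence: 0.0395488 + 0.0307214 = 0.0702702
Responsibility of Group B: 0.0307214 / 0.0702702 ≈ 0.4372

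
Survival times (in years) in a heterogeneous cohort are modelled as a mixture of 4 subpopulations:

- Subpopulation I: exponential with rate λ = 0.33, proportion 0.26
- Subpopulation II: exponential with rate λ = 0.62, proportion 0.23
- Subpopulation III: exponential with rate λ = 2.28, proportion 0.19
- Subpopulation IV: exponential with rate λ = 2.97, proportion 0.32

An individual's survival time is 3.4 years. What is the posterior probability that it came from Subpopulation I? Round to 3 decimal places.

0.614

The responsibility of component k is w_k f_k(x) divided by Σ_j w_j f_j(x).
Component likelihoods at x = 3.4 years:
  L_I = 0.33·e^(−0.33·3.4) = 0.33·e^(−1.1220) = 0.107457
  L_II = 0.62·e^(−0.62·3.4) = 0.62·e^(−2.1080) = 0.075318
  L_III = 2.28·e^(−2.28·3.4) = 2.28·e^(−7.7520) = 0.000980131
  L_IV = 2.97·e^(−2.97·3.4) = 2.97·e^(−10.0980) = 0.000122251
Prior × likelihood for each component:
  w_I·L_I = 0.26 × 0.107457 = 0.0279389
  w_II·L_II = 0.23 × 0.075318 = 0.0173231
  w_III·L_III = 0.19 × 0.000980131 = 0.000186225
  w_IV·L_IV = 0.32 × 0.000122251 = 3.91202e-05
Normaliser: 0.0279389 + 0.0173231 + 0.000186225 + 3.91202e-05 = 0.0454874
P(Subpopulation I | the observation) ≈ 0.614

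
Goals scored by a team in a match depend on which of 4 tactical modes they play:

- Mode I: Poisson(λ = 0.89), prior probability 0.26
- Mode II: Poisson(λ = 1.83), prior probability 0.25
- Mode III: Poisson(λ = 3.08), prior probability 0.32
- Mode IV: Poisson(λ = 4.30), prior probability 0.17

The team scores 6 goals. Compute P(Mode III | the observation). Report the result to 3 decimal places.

0.438

The responsibility of component k is π_k f_k(x) divided by Σ_j π_j f_j(x).
Evaluate each component's likelihood at the observed value:
  p_I = e^(−0.89)·0.89^6/6! = 0.000283456
  p_II = e^(−1.83)·1.83^6/6! = 0.00836787
  p_III = e^(−3.08)·3.08^6/6! = 0.0544935
  p_IV = e^(−4.30)·4.30^6/6! = 0.119127
Unnormalised posteriors:
  π_I·p_I = 0.26 × 0.000283456 = 7.36985e-05
  π_II·p_II = 0.25 × 0.00836787 = 0.00209197
  π_III·p_III = 0.32 × 0.0544935 = 0.0174379
  π_IV·p_IV = 0.17 × 0.119127 = 0.0202517
Marginal: 7.36985e-05 + 0.00209197 + 0.0174379 + 0.0202517 = 0.0398553
So the posterior for Mode III is 0.0174379 / 0.0398553 ≈ 0.438.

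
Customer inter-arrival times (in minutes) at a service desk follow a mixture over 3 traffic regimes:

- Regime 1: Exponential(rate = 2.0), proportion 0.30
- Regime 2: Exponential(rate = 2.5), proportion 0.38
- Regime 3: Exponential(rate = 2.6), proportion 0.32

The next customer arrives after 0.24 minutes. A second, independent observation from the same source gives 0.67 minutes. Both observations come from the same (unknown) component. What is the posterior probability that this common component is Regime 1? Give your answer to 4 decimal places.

0.3030

The responsibility of component k is P(Z=k) f_k(x) divided by Σ_j P(Z=j) f_j(x).
Since both observations come from the same component, the likelihood for component k is f_k(x₁)·f_k(x₂).
  L_1 = [2.0·e^(−2.0·0.24) = 2.0·e^(−0.4800) = 1.23757] × [0.523691] = 0.648103
  L_2 = [2.5·e^(−2.5·0.24) = 2.5·e^(−0.6000) = 1.37203] × [0.46827] = 0.642481
  L_3 = [2.6·e^(−2.6·0.24) = 2.6·e^(−0.6240) = 1.39307] × [0.455441] = 0.634462
Prior × likelihood for each component:
  P(Z=1)·L_1 = 0.30 × 0.648103 = 0.194431
  P(Z=2)·L_2 = 0.38 × 0.642481 = 0.244143
  P(Z=3)·L_3 = 0.32 × 0.634462 = 0.203028
Marginal: 0.194431 + 0.244143 + 0.203028 = 0.641602
Responsibility of Regime 1: 0.194431 / 0.641602 ≈ 0.3030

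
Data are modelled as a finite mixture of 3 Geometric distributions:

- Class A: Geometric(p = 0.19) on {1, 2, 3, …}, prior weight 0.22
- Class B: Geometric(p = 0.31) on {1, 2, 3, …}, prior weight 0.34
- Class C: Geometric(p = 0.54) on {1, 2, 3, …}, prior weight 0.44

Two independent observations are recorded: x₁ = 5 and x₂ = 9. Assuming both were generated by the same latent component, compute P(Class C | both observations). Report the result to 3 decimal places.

P(component k | x) = π_k·f_k(x) / marginal(x), where marginal(x) = Σ_j π_j·f_j(x).
Since both observations come from the same component, the likelihood for component k is f_k(x₁)·f_k(x₂).
  p_A = [0.19·(1−0.19)^4 = 0.19·0.430467 = 0.0817888] × [0.0352074] = 0.00287957
  p_B = [0.31·(1−0.31)^4 = 0.31·0.226671 = 0.0702681] × [0.0159277] = 0.00111921
  p_C = [0.54·(1−0.54)^4 = 0.54·0.0447746 = 0.0241783] × [0.00108257] = 2.61747e-05
Unnormalised posteriors:
  π_A·p_A = 0.22 × 0.00287957 = 0.000633505
  π_B·p_B = 0.34 × 0.00111921 = 0.000380532
  π_C·p_C = 0.44 × 2.61747e-05 = 1.15169e-05
Evidence: 0.000633505 + 0.000380532 + 1.15169e-05 = 0.00102555
So the posterior for Class C is 1.15169e-05 / 0.00102555 ≈ 0.011.

0.011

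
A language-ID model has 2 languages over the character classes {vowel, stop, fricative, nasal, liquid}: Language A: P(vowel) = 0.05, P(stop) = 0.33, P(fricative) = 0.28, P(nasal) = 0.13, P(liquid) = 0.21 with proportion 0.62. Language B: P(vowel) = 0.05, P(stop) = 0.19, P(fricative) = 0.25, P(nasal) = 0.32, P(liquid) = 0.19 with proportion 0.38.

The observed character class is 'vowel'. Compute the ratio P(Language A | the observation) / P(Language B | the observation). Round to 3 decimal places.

Only the two components matter; the odds are (w_i f_i(x)) / (w_j f_j(x)).
Categorical probabilities:
  L_A = P(vowel | comp) = 0.05
  L_B = P(vowel | comp) = 0.05
Odds = (0.62/0.38) × (0.05/0.05) = 1.63158 × 1 ≈ 1.632

1.632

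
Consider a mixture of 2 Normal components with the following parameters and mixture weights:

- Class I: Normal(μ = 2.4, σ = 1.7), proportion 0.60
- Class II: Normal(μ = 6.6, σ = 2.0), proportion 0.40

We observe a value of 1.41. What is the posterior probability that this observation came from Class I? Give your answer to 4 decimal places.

0.9774

The responsibility of component k is w_k f_k(x) divided by Σ_j w_j f_j(x).
Evaluate each component's likelihood at the observed value:
  p_I = 0.19807
  p_II = 0.00688026
Multiply by the mixture weights:
  w_I·p_I = 0.60 × 0.19807 = 0.118842
  w_II·p_II = 0.40 × 0.00688026 = 0.00275211
Marginal: 0.118842 + 0.00275211 = 0.121594
Responsibility of Class I: 0.118842 / 0.121594 ≈ 0.9774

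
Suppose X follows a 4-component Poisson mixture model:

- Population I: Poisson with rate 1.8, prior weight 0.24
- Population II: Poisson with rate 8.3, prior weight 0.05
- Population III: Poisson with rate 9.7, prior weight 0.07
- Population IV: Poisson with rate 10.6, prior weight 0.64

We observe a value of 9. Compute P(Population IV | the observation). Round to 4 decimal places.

Apply Bayes' rule: the posterior for each component is proportional to its prior times its likelihood at x.
Poisson probabilities:
  L_I = 9.03565e-05
  L_II = 0.128025
  L_III = 0.128388
  L_IV = 0.116003
Multiply by the mixture weights:
  P(Z=I)·L_I = 0.24 × 9.03565e-05 = 2.16856e-05
  P(Z=II)·L_II = 0.05 × 0.128025 = 0.00640126
  P(Z=III)·L_III = 0.07 × 0.128388 = 0.00898719
  P(Z=IV)·L_IV = 0.64 × 0.116003 = 0.0742418
Evidence: 2.16856e-05 + 0.00640126 + 0.00898719 + 0.0742418 = 0.0896519
Responsibility of Population IV: 0.0742418 / 0.0896519 ≈ 0.8281

0.8281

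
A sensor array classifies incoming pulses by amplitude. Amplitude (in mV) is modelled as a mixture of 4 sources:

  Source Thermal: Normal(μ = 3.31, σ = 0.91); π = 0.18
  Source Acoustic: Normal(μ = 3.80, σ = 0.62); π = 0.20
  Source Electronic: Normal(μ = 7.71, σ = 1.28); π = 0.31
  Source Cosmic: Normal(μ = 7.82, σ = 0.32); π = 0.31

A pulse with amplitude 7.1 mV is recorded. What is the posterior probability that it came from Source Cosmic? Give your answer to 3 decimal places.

0.263

Posterior ∝ prior × likelihood, so P(k | x) ∝ P(Z=k) f_k(x); normalise over all components.
Component likelihoods at x = 7.1 mV:
  p_Thermal = (1/(0.91·√(2π)))·exp(−(7.1−3.31)²/(2·0.91²)) = 0.438398·exp(-8.67293) = 7.50352e-05
  p_Acoustic = (1/(0.62·√(2π)))·exp(−(7.1−3.80)²/(2·0.62²)) = 0.643455·exp(-14.16493) = 4.53698e-07
  p_Electronic = (1/(1.28·√(2π)))·exp(−(7.1−7.71)²/(2·1.28²)) = 0.311674·exp(-0.11356) = 0.278217
  p_Cosmic = (1/(0.32·√(2π)))·exp(−(7.1−7.82)²/(2·0.32²)) = 1.246695·exp(-2.53125) = 0.0991864
Multiply by the mixture weights:
  P(Z=Thermal)·p_Thermal = 0.18 × 7.50352e-05 = 1.35063e-05
  P(Z=Acoustic)·p_Acoustic = 0.20 × 4.53698e-07 = 9.07395e-08
  P(Z=Electronic)·p_Electronic = 0.31 × 0.278217 = 0.0862472
  P(Z=Cosmic)·p_Cosmic = 0.31 × 0.0991864 = 0.0307478
Sum: 1.35063e-05 + 9.07395e-08 + 0.0862472 + 0.0307478 = 0.117009
So the posterior for Source Cosmic is 0.0307478 / 0.117009 ≈ 0.263.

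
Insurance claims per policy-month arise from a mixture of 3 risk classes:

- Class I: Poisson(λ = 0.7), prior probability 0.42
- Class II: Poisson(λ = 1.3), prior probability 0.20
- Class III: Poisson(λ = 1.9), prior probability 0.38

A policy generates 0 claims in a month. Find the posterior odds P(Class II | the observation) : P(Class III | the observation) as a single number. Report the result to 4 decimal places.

Only the two components matter; the odds are (P(Z=i) f_i(x)) / (P(Z=j) f_j(x)).
Poisson probabilities:
  p_I = e^(−0.7)·0.7^0/0! = 0.496585
  p_II = e^(−1.3)·1.3^0/0! = 0.272532
  p_III = e^(−1.9)·1.9^0/0! = 0.149569
0.0545064 / 0.0568361 ≈ 0.9590

0.9590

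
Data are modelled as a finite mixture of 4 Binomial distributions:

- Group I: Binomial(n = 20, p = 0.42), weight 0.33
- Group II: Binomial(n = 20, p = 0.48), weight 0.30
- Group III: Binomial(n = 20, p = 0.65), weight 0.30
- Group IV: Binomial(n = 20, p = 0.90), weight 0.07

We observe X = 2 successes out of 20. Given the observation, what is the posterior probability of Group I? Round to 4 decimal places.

0.8572

The responsibility of component k is P(Z=k) f_k(x) divided by Σ_j P(Z=j) f_j(x).
Component likelihoods at x = 2 successes out of 20:
  f_I = 0.00184908
  f_II = 0.000338296
  f_III = 4.98661e-07
  f_IV = 1.539e-16
Prior × likelihood for each component:
  P(Z=I)·f_I = 0.33 × 0.00184908 = 0.000610197
  P(Z=II)·f_II = 0.30 × 0.000338296 = 0.000101489
  P(Z=III)·f_III = 0.30 × 4.98661e-07 = 1.49598e-07
  P(Z=IV)·f_IV = 0.07 × 1.539e-16 = 1.0773e-17
Normaliser: 0.000610197 + 0.000101489 + 1.49598e-07 + 1.0773e-17 = 0.000711835
So the posterior for Group I is 0.000610197 / 0.000711835 ≈ 0.8572.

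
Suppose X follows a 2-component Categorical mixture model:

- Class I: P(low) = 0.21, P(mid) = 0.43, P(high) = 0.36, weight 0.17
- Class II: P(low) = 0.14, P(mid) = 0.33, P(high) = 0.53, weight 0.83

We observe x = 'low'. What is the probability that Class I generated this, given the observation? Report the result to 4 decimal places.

The responsibility of component k is w_k f_k(x) divided by Σ_j w_j f_j(x).
Evaluate each component's likelihood at the observed value:
  p_I = P(low | comp) = 0.21
  p_II = P(low | comp) = 0.14
Multiply by the mixture weights:
  w_I·p_I = 0.17 × 0.21 = 0.0357
  w_II·p_II = 0.83 × 0.14 = 0.1162
Marginal: 0.0357 + 0.1162 = 0.1519
Responsibility of Class I: 0.0357 / 0.1519 ≈ 0.2350

0.2350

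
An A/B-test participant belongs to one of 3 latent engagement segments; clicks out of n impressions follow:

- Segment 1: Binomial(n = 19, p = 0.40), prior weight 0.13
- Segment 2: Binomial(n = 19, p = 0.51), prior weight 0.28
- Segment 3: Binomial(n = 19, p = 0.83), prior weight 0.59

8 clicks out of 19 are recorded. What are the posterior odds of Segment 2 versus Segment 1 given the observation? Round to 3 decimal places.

1.621

Posterior odds = (P(Z=i) f_i(x)) / (P(Z=j) f_j(x)); the normalising sum cancels.
Binomial probabilities:
  f_1 = C(19,8)·0.40^8·0.60^11 = 75582·0.00065536·0.00362797 = 0.179706
  f_2 = C(19,8)·0.51^8·0.49^11 = 75582·0.00457679·0.000390982 = 0.13525
  f_3 = C(19,8)·0.83^8·0.17^11 = 75582·0.225229·3.42719e-09 = 5.8342e-05
0.0378699 / 0.0233618 ≈ 1.621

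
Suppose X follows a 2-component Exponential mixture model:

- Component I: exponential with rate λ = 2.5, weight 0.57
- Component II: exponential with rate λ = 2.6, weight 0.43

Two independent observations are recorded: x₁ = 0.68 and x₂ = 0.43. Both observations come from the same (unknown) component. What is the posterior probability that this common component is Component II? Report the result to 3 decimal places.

0.422

The responsibility of component k is w_k f_k(x) divided by Σ_j w_j f_j(x).
Since both observations come from the same component, the likelihood for component k is f_k(x₁)·f_k(x₂).
  p_I = [2.5·e^(−2.5·0.68) = 2.5·e^(−1.7000) = 0.456709] × [0.853244] = 0.389684
  p_II = [2.6·e^(−2.6·0.68) = 2.6·e^(−1.7680) = 0.443752] × [0.850026] = 0.377201
Unnormalised posteriors:
  w_I·p_I = 0.57 × 0.389684 = 0.22212
  w_II·p_II = 0.43 × 0.377201 = 0.162196
Normaliser: 0.22212 + 0.162196 = 0.384316
Responsibility of Component II: 0.162196 / 0.384316 ≈ 0.422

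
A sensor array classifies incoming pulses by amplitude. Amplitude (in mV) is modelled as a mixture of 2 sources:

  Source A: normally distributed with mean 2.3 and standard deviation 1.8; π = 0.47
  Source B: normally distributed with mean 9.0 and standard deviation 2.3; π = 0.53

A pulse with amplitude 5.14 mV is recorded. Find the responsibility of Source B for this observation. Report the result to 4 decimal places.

P(component k | x) = π_k·f_k(x) / marginal(x), where marginal(x) = Σ_j π_j·f_j(x).
Normal densities:
  f_A = (1/(1.8·√(2π)))·exp(−(5.14−2.3)²/(2·1.8²)) = 0.221635·exp(-1.24469) = 0.0638374
  f_B = (1/(2.3·√(2π)))·exp(−(5.14−9.0)²/(2·2.3²)) = 0.173453·exp(-1.40828) = 0.0424203
Unnormalised posteriors:
  π_A·f_A = 0.47 × 0.0638374 = 0.0300036
  π_B·f_B = 0.53 × 0.0424203 = 0.0224828
Sum: 0.0300036 + 0.0224828 = 0.0524863
P(Source B | the observation) ≈ 0.4284

0.4284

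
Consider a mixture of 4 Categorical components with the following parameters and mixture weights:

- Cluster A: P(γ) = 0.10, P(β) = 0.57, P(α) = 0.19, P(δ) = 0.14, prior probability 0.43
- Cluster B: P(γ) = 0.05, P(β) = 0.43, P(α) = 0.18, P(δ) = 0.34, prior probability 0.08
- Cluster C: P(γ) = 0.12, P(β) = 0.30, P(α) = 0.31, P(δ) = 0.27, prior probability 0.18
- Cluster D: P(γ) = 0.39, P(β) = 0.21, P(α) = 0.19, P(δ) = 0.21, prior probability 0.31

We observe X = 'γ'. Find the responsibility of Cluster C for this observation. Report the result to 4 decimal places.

Posterior ∝ prior × likelihood, so P(k | x) ∝ π_k f_k(x); normalise over all components.
Component likelihoods at x = 'γ':
  f_A = P(γ | comp) = 0.10
  f_B = P(γ | comp) = 0.05
  f_C = P(γ | comp) = 0.12
  f_D = P(γ | comp) = 0.39
Prior × likelihood for each component:
  π_A·f_A = 0.43 × 0.1 = 0.043
  π_B·f_B = 0.08 × 0.05 = 0.004
  π_C·f_C = 0.18 × 0.12 = 0.0216
  π_D·f_D = 0.31 × 0.39 = 0.1209
Normaliser: 0.043 + 0.004 + 0.0216 + 0.1209 = 0.1895
Responsibility of Cluster C: 0.0216 / 0.1895 ≈ 0.1140

0.1140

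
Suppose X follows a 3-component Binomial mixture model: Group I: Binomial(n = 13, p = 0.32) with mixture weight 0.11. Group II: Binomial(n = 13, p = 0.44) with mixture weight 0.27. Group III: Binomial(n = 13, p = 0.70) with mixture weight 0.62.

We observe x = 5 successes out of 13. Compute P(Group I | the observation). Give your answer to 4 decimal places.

0.2527

Posterior ∝ prior × likelihood, so P(k | x) ∝ π_k f_k(x); normalise over all components.
Component likelihoods at x = 5 successes out of 13:
  p_I = 0.197424
  p_II = 0.20528
  p_III = 0.0141918
Weight by the priors:
  π_I·p_I = 0.11 × 0.197424 = 0.0217166
  π_II·p_II = 0.27 × 0.20528 = 0.0554255
  π_III·p_III = 0.62 × 0.0141918 = 0.00879894
Sum: 0.0217166 + 0.0554255 + 0.00879894 = 0.0859411
So the posterior for Group I is 0.0217166 / 0.0859411 ≈ 0.2527.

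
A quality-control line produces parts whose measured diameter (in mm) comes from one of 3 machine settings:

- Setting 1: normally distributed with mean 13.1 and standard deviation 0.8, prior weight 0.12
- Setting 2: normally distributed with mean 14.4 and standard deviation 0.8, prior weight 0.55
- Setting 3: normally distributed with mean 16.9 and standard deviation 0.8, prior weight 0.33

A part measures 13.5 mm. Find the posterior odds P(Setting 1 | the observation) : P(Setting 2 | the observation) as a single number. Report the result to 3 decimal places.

Since P(k|x) ∝ π_k f_k(x), the posterior odds are π_i f_i(x) / (π_j f_j(x)).
Normal densities:
  p_1 = (1/(0.8·√(2π)))·exp(−(13.5−13.1)²/(2·0.8²)) = 0.498678·exp(-0.12500) = 0.440082
  p_2 = (1/(0.8·√(2π)))·exp(−(13.5−14.4)²/(2·0.8²)) = 0.498678·exp(-0.63281) = 0.264846
  p_3 = (1/(0.8·√(2π)))·exp(−(13.5−16.9)²/(2·0.8²)) = 0.498678·exp(-9.03125) = 5.96483e-05
Posterior odds = (π_1·p_1) / (π_2·p_2) = (0.12·0.440082) / (0.55·0.264846) = 0.0528098 / 0.145665 ≈ 0.363

0.363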